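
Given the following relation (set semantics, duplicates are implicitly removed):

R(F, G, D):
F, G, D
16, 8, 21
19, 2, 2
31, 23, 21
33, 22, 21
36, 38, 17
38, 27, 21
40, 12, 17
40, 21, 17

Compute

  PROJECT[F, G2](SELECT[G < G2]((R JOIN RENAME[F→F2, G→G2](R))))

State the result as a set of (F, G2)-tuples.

ρ[F→F2, G→G2]: schema becomes (F2, G2, D); tuples unchanged.
Natural join on D: {(16, 8, 21, 16, 8), (16, 8, 21, 31, 23), (16, 8, 21, 33, 22), (16, 8, 21, 38, 27), (19, 2, 2, 19, 2), (31, 23, 21, 16, 8), (31, 23, 21, 31, 23), (31, 23, 21, 33, 22), (31, 23, 21, 38, 27), (33, 22, 21, 16, 8), (33, 22, 21, 31, 23), (33, 22, 21, 33, 22), (33, 22, 21, 38, 27), (36, 38, 17, 36, 38), (36, 38, 17, 40, 12), (36, 38, 17, 40, 21), (38, 27, 21, 16, 8), (38, 27, 21, 31, 23), (38, 27, 21, 33, 22), (38, 27, 21, 38, 27), (40, 12, 17, 36, 38), (40, 12, 17, 40, 12), (40, 12, 17, 40, 21), (40, 21, 17, 36, 38), (40, 21, 17, 40, 12), (40, 21, 17, 40, 21)}
Apply σ_{G < G2}; surviving tuples: {(16, 8, 21, 31, 23), (16, 8, 21, 33, 22), (16, 8, 21, 38, 27), (31, 23, 21, 38, 27), (33, 22, 21, 31, 23), (33, 22, 21, 38, 27), (40, 12, 17, 36, 38), (40, 12, 17, 40, 21), (40, 21, 17, 36, 38)}
π[F, G2]: project onto (F, G2) (1 duplicate(s) eliminated) → {(16, 22), (16, 23), (16, 27), (31, 27), (33, 23), (33, 27), (40, 21), (40, 38)}

{(16, 22), (16, 23), (16, 27), (31, 27), (33, 23), (33, 27), (40, 21), (40, 38)}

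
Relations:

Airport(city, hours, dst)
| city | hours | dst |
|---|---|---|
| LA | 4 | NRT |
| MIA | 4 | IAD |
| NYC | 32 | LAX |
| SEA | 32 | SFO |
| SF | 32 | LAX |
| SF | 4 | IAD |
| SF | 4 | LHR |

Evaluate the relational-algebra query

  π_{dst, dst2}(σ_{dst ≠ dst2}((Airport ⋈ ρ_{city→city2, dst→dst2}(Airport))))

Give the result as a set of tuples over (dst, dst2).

ρ[city→city2, dst→dst2]: schema becomes (city2, hours, dst2); tuples unchanged.
Joining Airport and ρ_{city→city2, dst→dst2}(Airport) on hours yields {(LA, 4, NRT, LA, NRT), (LA, 4, NRT, MIA, IAD), (LA, 4, NRT, SF, IAD), (LA, 4, NRT, SF, LHR), (MIA, 4, IAD, LA, NRT), (MIA, 4, IAD, MIA, IAD), (MIA, 4, IAD, SF, IAD), (MIA, 4, IAD, SF, LHR), (NYC, 32, LAX, NYC, LAX), (NYC, 32, LAX, SEA, SFO), (NYC, 32, LAX, SF, LAX), (SEA, 32, SFO, NYC, LAX), (SEA, 32, SFO, SEA, SFO), (SEA, 32, SFO, SF, LAX), (SF, 32, LAX, NYC, LAX), (SF, 32, LAX, SEA, SFO), (SF, 32, LAX, SF, LAX), (SF, 4, IAD, LA, NRT), (SF, 4, IAD, MIA, IAD), (SF, 4, IAD, SF, IAD), (SF, 4, IAD, SF, LHR), (SF, 4, LHR, LA, NRT), (SF, 4, LHR, MIA, IAD), (SF, 4, LHR, SF, IAD), (SF, 4, LHR, SF, LHR)}.
Selection dst ≠ dst2: {(LA, 4, NRT, MIA, IAD), (LA, 4, NRT, SF, IAD), (LA, 4, NRT, SF, LHR), (MIA, 4, IAD, LA, NRT), (MIA, 4, IAD, SF, LHR), (NYC, 32, LAX, SEA, SFO), (SEA, 32, SFO, NYC, LAX), (SEA, 32, SFO, SF, LAX), (SF, 32, LAX, SEA, SFO), (SF, 4, IAD, LA, NRT), (SF, 4, IAD, SF, LHR), (SF, 4, LHR, LA, NRT), (SF, 4, LHR, MIA, IAD), (SF, 4, LHR, SF, IAD)}
Keep only column(s) dst, dst2 (6 duplicate(s) eliminated): {(IAD, LHR), (IAD, NRT), (LAX, SFO), (LHR, IAD), (LHR, NRT), (NRT, IAD), (NRT, LHR), (SFO, LAX)}

{(IAD, LHR), (IAD, NRT), (LAX, SFO), (LHR, IAD), (LHR, NRT), (NRT, IAD), (NRT, LHR), (SFO, LAX)}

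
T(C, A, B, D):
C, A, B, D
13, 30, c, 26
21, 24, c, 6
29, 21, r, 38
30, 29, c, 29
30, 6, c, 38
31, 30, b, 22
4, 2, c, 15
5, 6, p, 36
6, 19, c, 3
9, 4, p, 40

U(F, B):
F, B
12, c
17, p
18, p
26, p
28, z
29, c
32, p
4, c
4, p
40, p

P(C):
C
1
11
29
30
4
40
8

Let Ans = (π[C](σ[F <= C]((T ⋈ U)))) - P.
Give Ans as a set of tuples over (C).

{13, 21, 5, 6, 9}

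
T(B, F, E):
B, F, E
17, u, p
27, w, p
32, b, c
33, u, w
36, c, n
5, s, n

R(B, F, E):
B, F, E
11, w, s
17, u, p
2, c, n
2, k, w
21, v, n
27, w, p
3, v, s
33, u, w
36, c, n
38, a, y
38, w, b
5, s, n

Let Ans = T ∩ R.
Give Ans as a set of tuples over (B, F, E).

{(17, u, p), (27, w, p), (33, u, w), (36, c, n), (5, s, n)}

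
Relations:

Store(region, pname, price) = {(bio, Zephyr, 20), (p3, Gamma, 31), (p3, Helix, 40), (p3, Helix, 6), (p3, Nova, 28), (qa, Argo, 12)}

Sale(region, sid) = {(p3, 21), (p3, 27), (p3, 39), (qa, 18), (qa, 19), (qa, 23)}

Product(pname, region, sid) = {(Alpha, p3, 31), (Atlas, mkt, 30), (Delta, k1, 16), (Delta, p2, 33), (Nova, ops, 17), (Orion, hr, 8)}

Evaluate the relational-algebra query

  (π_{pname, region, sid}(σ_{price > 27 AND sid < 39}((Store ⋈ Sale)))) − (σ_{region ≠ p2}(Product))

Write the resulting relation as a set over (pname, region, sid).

Natural join on region: {(p3, Gamma, 31, 21), (p3, Gamma, 31, 27), (p3, Gamma, 31, 39), (p3, Helix, 40, 21), (p3, Helix, 40, 27), (p3, Helix, 40, 39), (p3, Helix, 6, 21), (p3, Helix, 6, 27), (p3, Helix, 6, 39), (p3, Nova, 28, 21), (p3, Nova, 28, 27), (p3, Nova, 28, 39), (qa, Argo, 12, 18), (qa, Argo, 12, 19), (qa, Argo, 12, 23)}
Filtering on price > 27 AND sid < 39 leaves {(p3, Gamma, 31, 21), (p3, Gamma, 31, 27), (p3, Helix, 40, 21), (p3, Helix, 40, 27), (p3, Nova, 28, 21), (p3, Nova, 28, 27)}.
π_{pname, region, sid} gives {(Gamma, p3, 21), (Gamma, p3, 27), (Helix, p3, 21), (Helix, p3, 27), (Nova, p3, 21), (Nova, p3, 27)}.
Filtering on region ≠ p2 leaves {(Alpha, p3, 31), (Atlas, mkt, 30), (Delta, k1, 16), (Nova, ops, 17), (Orion, hr, 8)}.
Taking the difference: {(Gamma, p3, 21), (Gamma, p3, 27), (Helix, p3, 21), (Helix, p3, 27), (Nova, p3, 21), (Nova, p3, 27)}

{(Gamma, p3, 21), (Gamma, p3, 27), (Helix, p3, 21), (Helix, p3, 27), (Nova, p3, 21), (Nova, p3, 27)}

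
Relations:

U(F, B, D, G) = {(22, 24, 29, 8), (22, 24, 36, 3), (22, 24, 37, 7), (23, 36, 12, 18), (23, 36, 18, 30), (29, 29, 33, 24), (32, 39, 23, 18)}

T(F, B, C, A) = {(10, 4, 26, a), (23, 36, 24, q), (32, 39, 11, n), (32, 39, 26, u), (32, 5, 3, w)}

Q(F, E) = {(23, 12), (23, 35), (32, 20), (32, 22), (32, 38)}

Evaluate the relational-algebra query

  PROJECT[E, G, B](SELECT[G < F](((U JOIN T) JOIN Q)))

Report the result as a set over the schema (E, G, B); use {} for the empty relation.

{(12, 18, 36), (20, 18, 39), (22, 18, 39), (35, 18, 36), (38, 18, 39)}

Joining U and T on F, B yields {(23, 36, 12, 18, 24, q), (23, 36, 18, 30, 24, q), (32, 39, 23, 18, 11, n), (32, 39, 23, 18, 26, u)}.
Joining (U JOIN T) and Q on F yields {(23, 36, 12, 18, 24, q, 12), (23, 36, 12, 18, 24, q, 35), (23, 36, 18, 30, 24, q, 12), (23, 36, 18, 30, 24, q, 35), (32, 39, 23, 18, 11, n, 20), (32, 39, 23, 18, 11, n, 22), (32, 39, 23, 18, 11, n, 38), (32, 39, 23, 18, 26, u, 20), (32, 39, 23, 18, 26, u, 22), (32, 39, 23, 18, 26, u, 38)}.
Apply σ_{G < F}; surviving tuples: {(23, 36, 12, 18, 24, q, 12), (23, 36, 12, 18, 24, q, 35), (32, 39, 23, 18, 11, n, 20), (32, 39, 23, 18, 11, n, 22), (32, 39, 23, 18, 11, n, 38), (32, 39, 23, 18, 26, u, 20), (32, 39, 23, 18, 26, u, 22), (32, 39, 23, 18, 26, u, 38)}
π[E, G, B]: project onto (E, G, B) (3 duplicate(s) eliminated) → {(12, 18, 36), (20, 18, 39), (22, 18, 39), (35, 18, 36), (38, 18, 39)}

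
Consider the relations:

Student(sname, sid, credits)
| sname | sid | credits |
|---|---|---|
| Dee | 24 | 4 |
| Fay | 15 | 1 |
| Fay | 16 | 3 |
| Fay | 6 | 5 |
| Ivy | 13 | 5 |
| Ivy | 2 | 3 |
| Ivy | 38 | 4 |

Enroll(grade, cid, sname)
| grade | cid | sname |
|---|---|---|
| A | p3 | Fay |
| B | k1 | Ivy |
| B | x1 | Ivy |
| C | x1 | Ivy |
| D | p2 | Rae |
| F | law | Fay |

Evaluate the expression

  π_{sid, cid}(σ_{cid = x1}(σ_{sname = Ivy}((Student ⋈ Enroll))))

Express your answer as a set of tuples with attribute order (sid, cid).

{(13, x1), (2, x1), (38, x1)}

Student ⋈ Enroll (natural join on sname): {(Fay, 15, 1, A, p3), (Fay, 15, 1, F, law), (Fay, 16, 3, A, p3), (Fay, 16, 3, F, law), (Fay, 6, 5, A, p3), (Fay, 6, 5, F, law), (Ivy, 13, 5, B, k1), (Ivy, 13, 5, B, x1), (Ivy, 13, 5, C, x1), (Ivy, 2, 3, B, k1), (Ivy, 2, 3, B, x1), (Ivy, 2, 3, C, x1), (Ivy, 38, 4, B, k1), (Ivy, 38, 4, B, x1), (Ivy, 38, 4, C, x1)}
σ[sname = Ivy]: keep tuples satisfying sname = Ivy → {(Ivy, 13, 5, B, k1), (Ivy, 13, 5, B, x1), (Ivy, 13, 5, C, x1), (Ivy, 2, 3, B, k1), (Ivy, 2, 3, B, x1), (Ivy, 2, 3, C, x1), (Ivy, 38, 4, B, k1), (Ivy, 38, 4, B, x1), (Ivy, 38, 4, C, x1)}
σ[cid = x1]: keep tuples satisfying cid = x1 → {(Ivy, 13, 5, B, x1), (Ivy, 13, 5, C, x1), (Ivy, 2, 3, B, x1), (Ivy, 2, 3, C, x1), (Ivy, 38, 4, B, x1), (Ivy, 38, 4, C, x1)}
π[sid, cid]: project onto (sid, cid) (3 duplicate(s) eliminated) → {(13, x1), (2, x1), (38, x1)}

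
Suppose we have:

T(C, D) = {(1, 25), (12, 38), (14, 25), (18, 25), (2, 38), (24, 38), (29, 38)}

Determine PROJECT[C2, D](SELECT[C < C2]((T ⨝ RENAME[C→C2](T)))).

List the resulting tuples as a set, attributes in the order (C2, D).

{(12, 38), (14, 25), (18, 25), (24, 38), (29, 38)}

ρ[C→C2]: schema becomes (C2, D); tuples unchanged.
Natural join on D: {(1, 25, 1), (1, 25, 14), (1, 25, 18), (12, 38, 12), (12, 38, 2), (12, 38, 24), (12, 38, 29), (14, 25, 1), (14, 25, 14), (14, 25, 18), (18, 25, 1), (18, 25, 14), (18, 25, 18), (2, 38, 12), (2, 38, 2), (2, 38, 24), (2, 38, 29), (24, 38, 12), (24, 38, 2), (24, 38, 24), (24, 38, 29), (29, 38, 12), (29, 38, 2), (29, 38, 24), (29, 38, 29)}
Selection C < C2: {(1, 25, 14), (1, 25, 18), (12, 38, 24), (12, 38, 29), (14, 25, 18), (2, 38, 12), (2, 38, 24), (2, 38, 29), (24, 38, 29)}
Keep only column(s) C2, D (4 duplicate(s) eliminated): {(12, 38), (14, 25), (18, 25), (24, 38), (29, 38)}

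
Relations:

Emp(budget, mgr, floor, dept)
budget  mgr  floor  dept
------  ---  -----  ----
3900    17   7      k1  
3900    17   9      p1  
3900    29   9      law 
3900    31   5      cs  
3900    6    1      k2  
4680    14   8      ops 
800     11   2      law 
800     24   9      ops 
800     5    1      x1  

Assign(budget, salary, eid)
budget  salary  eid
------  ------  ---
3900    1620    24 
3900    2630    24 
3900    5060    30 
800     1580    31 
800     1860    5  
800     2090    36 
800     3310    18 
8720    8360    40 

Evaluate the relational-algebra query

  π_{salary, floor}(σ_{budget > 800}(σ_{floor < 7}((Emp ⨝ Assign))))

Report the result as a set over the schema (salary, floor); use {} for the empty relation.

Joining Emp and Assign on budget yields {(3900, 17, 7, k1, 1620, 24), (3900, 17, 7, k1, 2630, 24), (3900, 17, 7, k1, 5060, 30), (3900, 17, 9, p1, 1620, 24), (3900, 17, 9, p1, 2630, 24), (3900, 17, 9, p1, 5060, 30), (3900, 29, 9, law, 1620, 24), (3900, 29, 9, law, 2630, 24), (3900, 29, 9, law, 5060, 30), (3900, 31, 5, cs, 1620, 24), (3900, 31, 5, cs, 2630, 24), (3900, 31, 5, cs, 5060, 30), (3900, 6, 1, k2, 1620, 24), (3900, 6, 1, k2, 2630, 24), (3900, 6, 1, k2, 5060, 30), (800, 11, 2, law, 1580, 31), (800, 11, 2, law, 1860, 5), (800, 11, 2, law, 2090, 36), (800, 11, 2, law, 3310, 18), (800, 24, 9, ops, 1580, 31), (800, 24, 9, ops, 1860, 5), (800, 24, 9, ops, 2090, 36), (800, 24, 9, ops, 3310, 18), (800, 5, 1, x1, 1580, 31), (800, 5, 1, x1, 1860, 5), (800, 5, 1, x1, 2090, 36), (800, 5, 1, x1, 3310, 18)}.
σ[floor < 7]: keep tuples satisfying floor < 7 → {(3900, 31, 5, cs, 1620, 24), (3900, 31, 5, cs, 2630, 24), (3900, 31, 5, cs, 5060, 30), (3900, 6, 1, k2, 1620, 24), (3900, 6, 1, k2, 2630, 24), (3900, 6, 1, k2, 5060, 30), (800, 11, 2, law, 1580, 31), (800, 11, 2, law, 1860, 5), (800, 11, 2, law, 2090, 36), (800, 11, 2, law, 3310, 18), (800, 5, 1, x1, 1580, 31), (800, 5, 1, x1, 1860, 5), (800, 5, 1, x1, 2090, 36), (800, 5, 1, x1, 3310, 18)}
σ[budget > 800]: keep tuples satisfying budget > 800 → {(3900, 31, 5, cs, 1620, 24), (3900, 31, 5, cs, 2630, 24), (3900, 31, 5, cs, 5060, 30), (3900, 6, 1, k2, 1620, 24), (3900, 6, 1, k2, 2630, 24), (3900, 6, 1, k2, 5060, 30)}
Projecting to salary, floor: {(1620, 1), (1620, 5), (2630, 1), (2630, 5), (5060, 1), (5060, 5)}

{(1620, 1), (1620, 5), (2630, 1), (2630, 5), (5060, 1), (5060, 5)}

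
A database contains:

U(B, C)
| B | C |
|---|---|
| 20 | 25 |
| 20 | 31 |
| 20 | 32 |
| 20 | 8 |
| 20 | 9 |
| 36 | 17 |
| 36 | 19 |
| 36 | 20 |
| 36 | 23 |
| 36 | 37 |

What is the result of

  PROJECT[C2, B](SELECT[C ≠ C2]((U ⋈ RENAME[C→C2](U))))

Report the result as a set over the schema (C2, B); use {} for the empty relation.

{(17, 36), (19, 36), (20, 36), (23, 36), (25, 20), (31, 20), (32, 20), (37, 36), (8, 20), (9, 20)}

ρ[C→C2]: schema becomes (B, C2); tuples unchanged.
U ⋈ RENAME[C→C2](U) (natural join on B): {(20, 25, 25), (20, 25, 31), (20, 25, 32), (20, 25, 8), (20, 25, 9), (20, 31, 25), (20, 31, 31), (20, 31, 32), (20, 31, 8), (20, 31, 9), (20, 32, 25), (20, 32, 31), (20, 32, 32), (20, 32, 8), (20, 32, 9), (20, 8, 25), (20, 8, 31), (20, 8, 32), (20, 8, 8), (20, 8, 9), (20, 9, 25), (20, 9, 31), (20, 9, 32), (20, 9, 8), (20, 9, 9), (36, 17, 17), (36, 17, 19), (36, 17, 20), (36, 17, 23), (36, 17, 37), (36, 19, 17), (36, 19, 19), (36, 19, 20), (36, 19, 23), (36, 19, 37), (36, 20, 17), (36, 20, 19), (36, 20, 20), (36, 20, 23), (36, 20, 37), (36, 23, 17), (36, 23, 19), (36, 23, 20), (36, 23, 23), (36, 23, 37), (36, 37, 17), (36, 37, 19), (36, 37, 20), (36, 37, 23), (36, 37, 37)}
Filtering on C ≠ C2 leaves {(20, 25, 31), (20, 25, 32), (20, 25, 8), (20, 25, 9), (20, 31, 25), (20, 31, 32), (20, 31, 8), (20, 31, 9), (20, 32, 25), (20, 32, 31), (20, 32, 8), (20, 32, 9), (20, 8, 25), (20, 8, 31), (20, 8, 32), (20, 8, 9), (20, 9, 25), (20, 9, 31), (20, 9, 32), (20, 9, 8), (36, 17, 19), (36, 17, 20), (36, 17, 23), (36, 17, 37), (36, 19, 17), (36, 19, 20), (36, 19, 23), (36, 19, 37), (36, 20, 17), (36, 20, 19), (36, 20, 23), (36, 20, 37), (36, 23, 17), (36, 23, 19), (36, 23, 20), (36, 23, 37), (36, 37, 17), (36, 37, 19), (36, 37, 20), (36, 37, 23)}.
π_{C2, B} gives {(17, 36), (19, 36), (20, 36), (23, 36), (25, 20), (31, 20), (32, 20), (37, 36), (8, 20), (9, 20)} (30 duplicate(s) eliminated).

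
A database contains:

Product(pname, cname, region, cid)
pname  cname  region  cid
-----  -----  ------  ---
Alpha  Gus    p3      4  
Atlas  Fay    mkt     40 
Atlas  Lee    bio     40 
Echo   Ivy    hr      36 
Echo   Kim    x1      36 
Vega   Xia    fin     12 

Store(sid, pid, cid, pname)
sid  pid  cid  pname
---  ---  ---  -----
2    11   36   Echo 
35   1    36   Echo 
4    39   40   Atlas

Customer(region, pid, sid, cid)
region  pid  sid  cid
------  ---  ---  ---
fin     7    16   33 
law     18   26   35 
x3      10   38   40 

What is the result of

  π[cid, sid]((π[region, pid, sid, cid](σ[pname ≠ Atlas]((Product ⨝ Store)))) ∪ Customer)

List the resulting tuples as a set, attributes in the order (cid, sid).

Joining Product and Store on pname, cid yields {(Atlas, Fay, mkt, 40, 4, 39), (Atlas, Lee, bio, 40, 4, 39), (Echo, Ivy, hr, 36, 2, 11), (Echo, Ivy, hr, 36, 35, 1), (Echo, Kim, x1, 36, 2, 11), (Echo, Kim, x1, 36, 35, 1)}.
Apply σ_{pname ≠ Atlas}; surviving tuples: {(Echo, Ivy, hr, 36, 2, 11), (Echo, Ivy, hr, 36, 35, 1), (Echo, Kim, x1, 36, 2, 11), (Echo, Kim, x1, 36, 35, 1)}
π_{region, pid, sid, cid} gives {(hr, 1, 35, 36), (hr, 11, 2, 36), (x1, 1, 35, 36), (x1, 11, 2, 36)}.
Set union of the two operands is {(fin, 7, 16, 33), (hr, 1, 35, 36), (hr, 11, 2, 36), (law, 18, 26, 35), (x1, 1, 35, 36), (x1, 11, 2, 36), (x3, 10, 38, 40)}.
π_{cid, sid} gives {(33, 16), (35, 26), (36, 2), (36, 35), (40, 38)} (2 duplicate(s) eliminated).

{(33, 16), (35, 26), (36, 2), (36, 35), (40, 38)}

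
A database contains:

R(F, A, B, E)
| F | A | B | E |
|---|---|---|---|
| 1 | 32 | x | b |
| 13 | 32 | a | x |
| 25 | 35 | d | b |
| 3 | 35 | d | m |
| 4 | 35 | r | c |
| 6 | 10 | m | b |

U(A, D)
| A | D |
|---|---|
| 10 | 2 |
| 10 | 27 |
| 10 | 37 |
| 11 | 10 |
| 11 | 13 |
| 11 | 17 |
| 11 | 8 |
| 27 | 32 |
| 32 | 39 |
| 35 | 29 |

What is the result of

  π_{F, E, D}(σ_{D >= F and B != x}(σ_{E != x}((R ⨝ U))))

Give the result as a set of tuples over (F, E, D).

{(25, b, 29), (3, m, 29), (4, c, 29), (6, b, 27), (6, b, 37)}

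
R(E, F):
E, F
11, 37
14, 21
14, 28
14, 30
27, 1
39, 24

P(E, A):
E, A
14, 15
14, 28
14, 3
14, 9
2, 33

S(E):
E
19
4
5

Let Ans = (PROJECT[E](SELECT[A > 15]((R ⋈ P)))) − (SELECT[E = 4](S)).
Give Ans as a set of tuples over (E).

Joining R and P on E yields {(14, 21, 15), (14, 21, 28), (14, 21, 3), (14, 21, 9), (14, 28, 15), (14, 28, 28), (14, 28, 3), (14, 28, 9), (14, 30, 15), (14, 30, 28), (14, 30, 3), (14, 30, 9)}.
σ[A > 15]: keep tuples satisfying A > 15 → {(14, 21, 28), (14, 28, 28), (14, 30, 28)}
π[E]: project onto (E) (2 duplicate(s) eliminated) → {14}
σ[E = 4]: keep tuples satisfying E = 4 → {4}
Set difference of the two operands is {14}.

{14}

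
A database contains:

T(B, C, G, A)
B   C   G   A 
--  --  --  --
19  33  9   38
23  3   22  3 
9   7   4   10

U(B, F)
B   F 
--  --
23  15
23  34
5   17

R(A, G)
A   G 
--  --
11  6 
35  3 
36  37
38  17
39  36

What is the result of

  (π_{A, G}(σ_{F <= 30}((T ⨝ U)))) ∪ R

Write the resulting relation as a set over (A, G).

T ⋈ U (natural join on B): {(23, 3, 22, 3, 15), (23, 3, 22, 3, 34)}
Selection F <= 30: {(23, 3, 22, 3, 15)}
Keep only column(s) A, G: {(3, 22)}
Union: {(3, 22)} with {(11, 6), (35, 3), (36, 37), (38, 17), (39, 36)} → {(11, 6), (3, 22), (35, 3), (36, 37), (38, 17), (39, 36)}

{(11, 6), (3, 22), (35, 3), (36, 37), (38, 17), (39, 36)}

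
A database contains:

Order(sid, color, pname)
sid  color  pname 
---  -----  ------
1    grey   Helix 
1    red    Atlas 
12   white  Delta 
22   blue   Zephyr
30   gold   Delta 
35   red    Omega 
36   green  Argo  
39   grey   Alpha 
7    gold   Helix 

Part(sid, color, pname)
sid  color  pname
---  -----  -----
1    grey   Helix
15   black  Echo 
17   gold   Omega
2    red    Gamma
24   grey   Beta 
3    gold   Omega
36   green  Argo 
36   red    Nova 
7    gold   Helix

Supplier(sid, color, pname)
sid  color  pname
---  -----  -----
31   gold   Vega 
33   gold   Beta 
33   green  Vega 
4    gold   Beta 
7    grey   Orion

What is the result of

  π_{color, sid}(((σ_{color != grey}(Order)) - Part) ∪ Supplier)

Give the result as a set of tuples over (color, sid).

{(blue, 22), (gold, 30), (gold, 31), (gold, 33), (gold, 4), (green, 33), (grey, 7), (red, 1), (red, 35), (white, 12)}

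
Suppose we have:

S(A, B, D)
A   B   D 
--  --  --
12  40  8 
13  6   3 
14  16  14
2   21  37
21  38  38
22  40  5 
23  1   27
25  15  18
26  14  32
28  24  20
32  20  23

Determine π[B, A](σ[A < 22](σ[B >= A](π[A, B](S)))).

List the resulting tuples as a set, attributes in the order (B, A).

π_{A, B} gives {(12, 40), (13, 6), (14, 16), (2, 21), (21, 38), (22, 40), (23, 1), (25, 15), (26, 14), (28, 24), (32, 20)}.
Selection B >= A: {(12, 40), (14, 16), (2, 21), (21, 38), (22, 40)}
Selection A < 22: {(12, 40), (14, 16), (2, 21), (21, 38)}
π_{B, A} gives {(16, 14), (21, 2), (38, 21), (40, 12)}.

{(16, 14), (21, 2), (38, 21), (40, 12)}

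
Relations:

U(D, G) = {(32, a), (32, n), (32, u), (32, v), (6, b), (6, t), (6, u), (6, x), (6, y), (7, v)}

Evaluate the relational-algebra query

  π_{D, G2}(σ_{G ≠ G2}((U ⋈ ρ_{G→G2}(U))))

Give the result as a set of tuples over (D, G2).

{(32, a), (32, n), (32, u), (32, v), (6, b), (6, t), (6, u), (6, x), (6, y)}

ρ[G→G2]: schema becomes (D, G2); tuples unchanged.
Natural join on D: {(32, a, a), (32, a, n), (32, a, u), (32, a, v), (32, n, a), (32, n, n), (32, n, u), (32, n, v), (32, u, a), (32, u, n), (32, u, u), (32, u, v), (32, v, a), (32, v, n), (32, v, u), (32, v, v), (6, b, b), (6, b, t), (6, b, u), (6, b, x), (6, b, y), (6, t, b), (6, t, t), (6, t, u), (6, t, x), (6, t, y), (6, u, b), (6, u, t), (6, u, u), (6, u, x), (6, u, y), (6, x, b), (6, x, t), (6, x, u), (6, x, x), (6, x, y), (6, y, b), (6, y, t), (6, y, u), (6, y, x), (6, y, y), (7, v, v)}
Filtering on G ≠ G2 leaves {(32, a, n), (32, a, u), (32, a, v), (32, n, a), (32, n, u), (32, n, v), (32, u, a), (32, u, n), (32, u, v), (32, v, a), (32, v, n), (32, v, u), (6, b, t), (6, b, u), (6, b, x), (6, b, y), (6, t, b), (6, t, u), (6, t, x), (6, t, y), (6, u, b), (6, u, t), (6, u, x), (6, u, y), (6, x, b), (6, x, t), (6, x, u), (6, x, y), (6, y, b), (6, y, t), (6, y, u), (6, y, x)}.
π[D, G2]: project onto (D, G2) (23 duplicate(s) eliminated) → {(32, a), (32, n), (32, u), (32, v), (6, b), (6, t), (6, u), (6, x), (6, y)}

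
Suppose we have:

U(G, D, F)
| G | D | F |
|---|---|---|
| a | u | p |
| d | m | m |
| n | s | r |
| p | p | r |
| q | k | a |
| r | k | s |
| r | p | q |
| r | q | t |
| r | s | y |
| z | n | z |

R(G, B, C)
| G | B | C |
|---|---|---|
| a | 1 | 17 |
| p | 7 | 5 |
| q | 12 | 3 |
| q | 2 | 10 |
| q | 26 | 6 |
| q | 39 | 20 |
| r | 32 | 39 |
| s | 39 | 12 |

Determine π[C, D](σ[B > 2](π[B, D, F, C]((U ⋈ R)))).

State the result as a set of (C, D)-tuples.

Joining U and R on G yields {(a, u, p, 1, 17), (p, p, r, 7, 5), (q, k, a, 12, 3), (q, k, a, 2, 10), (q, k, a, 26, 6), (q, k, a, 39, 20), (r, k, s, 32, 39), (r, p, q, 32, 39), (r, q, t, 32, 39), (r, s, y, 32, 39)}.
Keep only column(s) B, D, F, C: {(1, u, p, 17), (12, k, a, 3), (2, k, a, 10), (26, k, a, 6), (32, k, s, 39), (32, p, q, 39), (32, q, t, 39), (32, s, y, 39), (39, k, a, 20), (7, p, r, 5)}
Filtering on B > 2 leaves {(12, k, a, 3), (26, k, a, 6), (32, k, s, 39), (32, p, q, 39), (32, q, t, 39), (32, s, y, 39), (39, k, a, 20), (7, p, r, 5)}.
Keep only column(s) C, D: {(20, k), (3, k), (39, k), (39, p), (39, q), (39, s), (5, p), (6, k)}

{(20, k), (3, k), (39, k), (39, p), (39, q), (39, s), (5, p), (6, k)}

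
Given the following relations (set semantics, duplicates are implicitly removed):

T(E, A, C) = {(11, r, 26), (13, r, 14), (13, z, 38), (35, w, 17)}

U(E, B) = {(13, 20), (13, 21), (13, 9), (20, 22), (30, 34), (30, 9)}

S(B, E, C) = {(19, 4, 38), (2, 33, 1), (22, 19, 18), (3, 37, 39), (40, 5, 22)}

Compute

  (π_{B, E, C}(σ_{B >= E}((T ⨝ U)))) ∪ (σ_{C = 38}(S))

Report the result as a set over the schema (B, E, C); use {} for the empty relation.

T ⋈ U (natural join on E): {(13, r, 14, 20), (13, r, 14, 21), (13, r, 14, 9), (13, z, 38, 20), (13, z, 38, 21), (13, z, 38, 9)}
Filtering on B >= E leaves {(13, r, 14, 20), (13, r, 14, 21), (13, z, 38, 20), (13, z, 38, 21)}.
Keep only column(s) B, E, C: {(20, 13, 14), (20, 13, 38), (21, 13, 14), (21, 13, 38)}
Filtering on C = 38 leaves {(19, 4, 38)}.
Set union of the two operands is {(19, 4, 38), (20, 13, 14), (20, 13, 38), (21, 13, 14), (21, 13, 38)}.

{(19, 4, 38), (20, 13, 14), (20, 13, 38), (21, 13, 14), (21, 13, 38)}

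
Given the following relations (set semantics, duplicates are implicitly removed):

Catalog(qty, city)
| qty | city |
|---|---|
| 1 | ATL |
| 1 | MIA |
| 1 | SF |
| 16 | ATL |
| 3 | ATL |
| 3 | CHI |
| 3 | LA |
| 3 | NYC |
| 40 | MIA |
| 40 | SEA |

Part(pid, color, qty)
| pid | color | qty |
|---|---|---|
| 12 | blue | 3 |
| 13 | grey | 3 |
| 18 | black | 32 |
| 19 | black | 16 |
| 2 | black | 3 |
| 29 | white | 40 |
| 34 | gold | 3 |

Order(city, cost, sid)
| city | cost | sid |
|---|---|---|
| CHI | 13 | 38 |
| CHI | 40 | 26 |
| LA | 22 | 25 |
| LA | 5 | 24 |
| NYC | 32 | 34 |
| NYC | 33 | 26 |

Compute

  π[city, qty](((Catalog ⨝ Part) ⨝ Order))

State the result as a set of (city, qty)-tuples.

{(CHI, 3), (LA, 3), (NYC, 3)}

Catalog ⋈ Part (natural join on qty): {(16, ATL, 19, black), (3, ATL, 12, blue), (3, ATL, 13, grey), (3, ATL, 2, black), (3, ATL, 34, gold), (3, CHI, 12, blue), (3, CHI, 13, grey), (3, CHI, 2, black), (3, CHI, 34, gold), (3, LA, 12, blue), (3, LA, 13, grey), (3, LA, 2, black), (3, LA, 34, gold), (3, NYC, 12, blue), (3, NYC, 13, grey), (3, NYC, 2, black), (3, NYC, 34, gold), (40, MIA, 29, white), (40, SEA, 29, white)}
(Catalog ⨝ Part) ⋈ Order (natural join on city): {(3, CHI, 12, blue, 13, 38), (3, CHI, 12, blue, 40, 26), (3, CHI, 13, grey, 13, 38), (3, CHI, 13, grey, 40, 26), (3, CHI, 2, black, 13, 38), (3, CHI, 2, black, 40, 26), (3, CHI, 34, gold, 13, 38), (3, CHI, 34, gold, 40, 26), (3, LA, 12, blue, 22, 25), (3, LA, 12, blue, 5, 24), (3, LA, 13, grey, 22, 25), (3, LA, 13, grey, 5, 24), (3, LA, 2, black, 22, 25), (3, LA, 2, black, 5, 24), (3, LA, 34, gold, 22, 25), (3, LA, 34, gold, 5, 24), (3, NYC, 12, blue, 32, 34), (3, NYC, 12, blue, 33, 26), (3, NYC, 13, grey, 32, 34), (3, NYC, 13, grey, 33, 26), (3, NYC, 2, black, 32, 34), (3, NYC, 2, black, 33, 26), (3, NYC, 34, gold, 32, 34), (3, NYC, 34, gold, 33, 26)}
π_{city, qty} gives {(CHI, 3), (LA, 3), (NYC, 3)} (21 duplicate(s) eliminated).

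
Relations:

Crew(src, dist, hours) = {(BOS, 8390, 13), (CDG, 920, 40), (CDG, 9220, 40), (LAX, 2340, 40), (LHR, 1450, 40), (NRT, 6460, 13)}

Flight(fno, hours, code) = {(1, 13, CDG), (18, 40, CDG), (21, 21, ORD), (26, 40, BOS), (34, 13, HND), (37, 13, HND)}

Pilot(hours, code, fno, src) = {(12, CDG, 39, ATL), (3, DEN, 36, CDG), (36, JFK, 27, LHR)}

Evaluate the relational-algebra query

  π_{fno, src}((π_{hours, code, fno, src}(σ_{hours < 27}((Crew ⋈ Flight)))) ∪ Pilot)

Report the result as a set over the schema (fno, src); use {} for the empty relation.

Natural join on hours: {(BOS, 8390, 13, 1, CDG), (BOS, 8390, 13, 34, HND), (BOS, 8390, 13, 37, HND), (CDG, 920, 40, 18, CDG), (CDG, 920, 40, 26, BOS), (CDG, 9220, 40, 18, CDG), (CDG, 9220, 40, 26, BOS), (LAX, 2340, 40, 18, CDG), (LAX, 2340, 40, 26, BOS), (LHR, 1450, 40, 18, CDG), (LHR, 1450, 40, 26, BOS), (NRT, 6460, 13, 1, CDG), (NRT, 6460, 13, 34, HND), (NRT, 6460, 13, 37, HND)}
Apply σ_{hours < 27}; surviving tuples: {(BOS, 8390, 13, 1, CDG), (BOS, 8390, 13, 34, HND), (BOS, 8390, 13, 37, HND), (NRT, 6460, 13, 1, CDG), (NRT, 6460, 13, 34, HND), (NRT, 6460, 13, 37, HND)}
π[hours, code, fno, src]: project onto (hours, code, fno, src) → {(13, CDG, 1, BOS), (13, CDG, 1, NRT), (13, HND, 34, BOS), (13, HND, 34, NRT), (13, HND, 37, BOS), (13, HND, 37, NRT)}
Union: {(13, CDG, 1, BOS), (13, CDG, 1, NRT), (13, HND, 34, BOS), (13, HND, 34, NRT), (13, HND, 37, BOS), (13, HND, 37, NRT)} with {(12, CDG, 39, ATL), (3, DEN, 36, CDG), (36, JFK, 27, LHR)} → {(12, CDG, 39, ATL), (13, CDG, 1, BOS), (13, CDG, 1, NRT), (13, HND, 34, BOS), (13, HND, 34, NRT), (13, HND, 37, BOS), (13, HND, 37, NRT), (3, DEN, 36, CDG), (36, JFK, 27, LHR)}
π[fno, src]: project onto (fno, src) → {(1, BOS), (1, NRT), (27, LHR), (34, BOS), (34, NRT), (36, CDG), (37, BOS), (37, NRT), (39, ATL)}

{(1, BOS), (1, NRT), (27, LHR), (34, BOS), (34, NRT), (36, CDG), (37, BOS), (37, NRT), (39, ATL)}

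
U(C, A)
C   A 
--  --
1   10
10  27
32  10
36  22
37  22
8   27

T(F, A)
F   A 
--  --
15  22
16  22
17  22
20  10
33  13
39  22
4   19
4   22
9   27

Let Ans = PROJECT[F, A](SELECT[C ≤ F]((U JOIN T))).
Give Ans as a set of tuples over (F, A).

Natural join on A: {(1, 10, 20), (10, 27, 9), (32, 10, 20), (36, 22, 15), (36, 22, 16), (36, 22, 17), (36, 22, 39), (36, 22, 4), (37, 22, 15), (37, 22, 16), (37, 22, 17), (37, 22, 39), (37, 22, 4), (8, 27, 9)}
Selection C ≤ F: {(1, 10, 20), (36, 22, 39), (37, 22, 39), (8, 27, 9)}
Keep only column(s) F, A (1 duplicate(s) eliminated): {(20, 10), (39, 22), (9, 27)}

{(20, 10), (39, 22), (9, 27)}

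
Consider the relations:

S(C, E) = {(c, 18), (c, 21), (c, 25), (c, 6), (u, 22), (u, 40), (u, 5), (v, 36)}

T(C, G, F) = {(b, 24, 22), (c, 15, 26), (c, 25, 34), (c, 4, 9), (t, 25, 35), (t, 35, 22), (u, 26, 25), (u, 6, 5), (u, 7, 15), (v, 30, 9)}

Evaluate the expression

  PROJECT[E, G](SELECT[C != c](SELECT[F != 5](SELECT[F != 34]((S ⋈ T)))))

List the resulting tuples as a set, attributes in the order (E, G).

{(22, 26), (22, 7), (36, 30), (40, 26), (40, 7), (5, 26), (5, 7)}

Natural join on C: {(c, 18, 15, 26), (c, 18, 25, 34), (c, 18, 4, 9), (c, 21, 15, 26), (c, 21, 25, 34), (c, 21, 4, 9), (c, 25, 15, 26), (c, 25, 25, 34), (c, 25, 4, 9), (c, 6, 15, 26), (c, 6, 25, 34), (c, 6, 4, 9), (u, 22, 26, 25), (u, 22, 6, 5), (u, 22, 7, 15), (u, 40, 26, 25), (u, 40, 6, 5), (u, 40, 7, 15), (u, 5, 26, 25), (u, 5, 6, 5), (u, 5, 7, 15), (v, 36, 30, 9)}
Filtering on F != 34 leaves {(c, 18, 15, 26), (c, 18, 4, 9), (c, 21, 15, 26), (c, 21, 4, 9), (c, 25, 15, 26), (c, 25, 4, 9), (c, 6, 15, 26), (c, 6, 4, 9), (u, 22, 26, 25), (u, 22, 6, 5), (u, 22, 7, 15), (u, 40, 26, 25), (u, 40, 6, 5), (u, 40, 7, 15), (u, 5, 26, 25), (u, 5, 6, 5), (u, 5, 7, 15), (v, 36, 30, 9)}.
Filtering on F != 5 leaves {(c, 18, 15, 26), (c, 18, 4, 9), (c, 21, 15, 26), (c, 21, 4, 9), (c, 25, 15, 26), (c, 25, 4, 9), (c, 6, 15, 26), (c, 6, 4, 9), (u, 22, 26, 25), (u, 22, 7, 15), (u, 40, 26, 25), (u, 40, 7, 15), (u, 5, 26, 25), (u, 5, 7, 15), (v, 36, 30, 9)}.
Filtering on C != c leaves {(u, 22, 26, 25), (u, 22, 7, 15), (u, 40, 26, 25), (u, 40, 7, 15), (u, 5, 26, 25), (u, 5, 7, 15), (v, 36, 30, 9)}.
π_{E, G} gives {(22, 26), (22, 7), (36, 30), (40, 26), (40, 7), (5, 26), (5, 7)}.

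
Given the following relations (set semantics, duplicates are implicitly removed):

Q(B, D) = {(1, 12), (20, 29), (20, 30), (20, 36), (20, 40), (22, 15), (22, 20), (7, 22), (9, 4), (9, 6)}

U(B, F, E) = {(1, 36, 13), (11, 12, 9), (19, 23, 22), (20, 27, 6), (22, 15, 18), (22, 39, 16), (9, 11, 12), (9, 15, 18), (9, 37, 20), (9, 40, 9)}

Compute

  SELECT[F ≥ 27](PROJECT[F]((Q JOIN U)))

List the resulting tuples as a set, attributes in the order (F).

{27, 36, 37, 39, 40}

Natural join on B: {(1, 12, 36, 13), (20, 29, 27, 6), (20, 30, 27, 6), (20, 36, 27, 6), (20, 40, 27, 6), (22, 15, 15, 18), (22, 15, 39, 16), (22, 20, 15, 18), (22, 20, 39, 16), (9, 4, 11, 12), (9, 4, 15, 18), (9, 4, 37, 20), (9, 4, 40, 9), (9, 6, 11, 12), (9, 6, 15, 18), (9, 6, 37, 20), (9, 6, 40, 9)}
π[F]: project onto (F) (10 duplicate(s) eliminated) → {11, 15, 27, 36, 37, 39, 40}
Selection F ≥ 27: {27, 36, 37, 39, 40}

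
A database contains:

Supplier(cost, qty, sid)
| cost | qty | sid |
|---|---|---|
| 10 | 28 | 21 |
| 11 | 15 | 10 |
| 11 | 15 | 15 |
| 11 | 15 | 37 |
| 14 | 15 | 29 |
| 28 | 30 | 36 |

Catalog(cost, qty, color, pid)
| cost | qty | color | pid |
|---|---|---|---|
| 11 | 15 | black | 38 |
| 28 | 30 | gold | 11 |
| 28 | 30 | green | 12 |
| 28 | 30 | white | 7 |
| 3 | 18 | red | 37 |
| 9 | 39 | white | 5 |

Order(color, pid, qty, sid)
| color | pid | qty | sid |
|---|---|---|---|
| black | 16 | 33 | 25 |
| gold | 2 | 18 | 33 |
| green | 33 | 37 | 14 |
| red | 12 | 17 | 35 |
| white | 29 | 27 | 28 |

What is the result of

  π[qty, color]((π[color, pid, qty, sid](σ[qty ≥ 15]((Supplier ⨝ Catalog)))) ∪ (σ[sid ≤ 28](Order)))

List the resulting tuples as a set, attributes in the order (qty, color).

{(15, black), (27, white), (30, gold), (30, green), (30, white), (33, black), (37, green)}

Joining Supplier and Catalog on cost, qty yields {(11, 15, 10, black, 38), (11, 15, 15, black, 38), (11, 15, 37, black, 38), (28, 30, 36, gold, 11), (28, 30, 36, green, 12), (28, 30, 36, white, 7)}.
σ[qty ≥ 15]: keep tuples satisfying qty ≥ 15 → {(11, 15, 10, black, 38), (11, 15, 15, black, 38), (11, 15, 37, black, 38), (28, 30, 36, gold, 11), (28, 30, 36, green, 12), (28, 30, 36, white, 7)}
Keep only column(s) color, pid, qty, sid: {(black, 38, 15, 10), (black, 38, 15, 15), (black, 38, 15, 37), (gold, 11, 30, 36), (green, 12, 30, 36), (white, 7, 30, 36)}
σ[sid ≤ 28]: keep tuples satisfying sid ≤ 28 → {(black, 16, 33, 25), (green, 33, 37, 14), (white, 29, 27, 28)}
Set union of the two operands is {(black, 16, 33, 25), (black, 38, 15, 10), (black, 38, 15, 15), (black, 38, 15, 37), (gold, 11, 30, 36), (green, 12, 30, 36), (green, 33, 37, 14), (white, 29, 27, 28), (white, 7, 30, 36)}.
Keep only column(s) qty, color (2 duplicate(s) eliminated): {(15, black), (27, white), (30, gold), (30, green), (30, white), (33, black), (37, green)}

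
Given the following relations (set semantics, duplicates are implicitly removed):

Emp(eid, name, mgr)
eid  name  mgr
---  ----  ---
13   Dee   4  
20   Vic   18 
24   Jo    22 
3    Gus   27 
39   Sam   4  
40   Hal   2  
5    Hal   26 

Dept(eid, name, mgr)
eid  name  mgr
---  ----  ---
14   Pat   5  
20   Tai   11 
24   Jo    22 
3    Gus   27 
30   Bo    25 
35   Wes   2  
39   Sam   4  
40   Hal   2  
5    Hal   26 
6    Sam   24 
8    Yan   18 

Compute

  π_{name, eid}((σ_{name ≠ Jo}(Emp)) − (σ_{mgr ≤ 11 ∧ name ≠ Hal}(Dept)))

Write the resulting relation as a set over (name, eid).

{(Dee, 13), (Gus, 3), (Hal, 40), (Hal, 5), (Vic, 20)}

σ[name ≠ Jo]: keep tuples satisfying name ≠ Jo → {(13, Dee, 4), (20, Vic, 18), (3, Gus, 27), (39, Sam, 4), (40, Hal, 2), (5, Hal, 26)}
σ[mgr ≤ 11 ∧ name ≠ Hal]: keep tuples satisfying mgr ≤ 11 ∧ name ≠ Hal → {(14, Pat, 5), (20, Tai, 11), (35, Wes, 2), (39, Sam, 4)}
Set difference of the two operands is {(13, Dee, 4), (20, Vic, 18), (3, Gus, 27), (40, Hal, 2), (5, Hal, 26)}.
π[name, eid]: project onto (name, eid) → {(Dee, 13), (Gus, 3), (Hal, 40), (Hal, 5), (Vic, 20)}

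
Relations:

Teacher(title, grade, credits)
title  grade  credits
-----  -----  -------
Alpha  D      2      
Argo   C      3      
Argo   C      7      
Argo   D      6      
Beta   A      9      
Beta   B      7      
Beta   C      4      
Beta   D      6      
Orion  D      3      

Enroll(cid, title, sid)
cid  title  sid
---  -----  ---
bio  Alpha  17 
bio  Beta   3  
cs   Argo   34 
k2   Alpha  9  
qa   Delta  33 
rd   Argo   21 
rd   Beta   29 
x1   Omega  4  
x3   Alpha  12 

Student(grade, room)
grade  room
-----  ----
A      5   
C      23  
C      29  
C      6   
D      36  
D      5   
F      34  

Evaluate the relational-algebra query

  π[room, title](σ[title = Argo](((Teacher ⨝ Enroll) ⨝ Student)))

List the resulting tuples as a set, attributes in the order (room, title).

{(23, Argo), (29, Argo), (36, Argo), (5, Argo), (6, Argo)}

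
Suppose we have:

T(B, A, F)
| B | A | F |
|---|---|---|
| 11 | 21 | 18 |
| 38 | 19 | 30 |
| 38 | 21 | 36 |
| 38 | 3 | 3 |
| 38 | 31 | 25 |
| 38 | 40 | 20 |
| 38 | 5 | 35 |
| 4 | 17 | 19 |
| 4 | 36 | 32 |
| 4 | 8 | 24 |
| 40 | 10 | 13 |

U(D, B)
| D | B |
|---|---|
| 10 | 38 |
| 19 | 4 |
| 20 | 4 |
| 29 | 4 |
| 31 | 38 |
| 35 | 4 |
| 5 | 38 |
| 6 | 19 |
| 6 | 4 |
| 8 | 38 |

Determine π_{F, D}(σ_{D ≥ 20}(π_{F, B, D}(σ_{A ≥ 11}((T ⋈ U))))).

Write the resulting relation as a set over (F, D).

{(19, 20), (19, 29), (19, 35), (20, 31), (25, 31), (30, 31), (32, 20), (32, 29), (32, 35), (36, 31)}

Joining T and U on B yields {(38, 19, 30, 10), (38, 19, 30, 31), (38, 19, 30, 5), (38, 19, 30, 8), (38, 21, 36, 10), (38, 21, 36, 31), (38, 21, 36, 5), (38, 21, 36, 8), (38, 3, 3, 10), (38, 3, 3, 31), (38, 3, 3, 5), (38, 3, 3, 8), (38, 31, 25, 10), (38, 31, 25, 31), (38, 31, 25, 5), (38, 31, 25, 8), (38, 40, 20, 10), (38, 40, 20, 31), (38, 40, 20, 5), (38, 40, 20, 8), (38, 5, 35, 10), (38, 5, 35, 31), (38, 5, 35, 5), (38, 5, 35, 8), (4, 17, 19, 19), (4, 17, 19, 20), (4, 17, 19, 29), (4, 17, 19, 35), (4, 17, 19, 6), (4, 36, 32, 19), (4, 36, 32, 20), (4, 36, 32, 29), (4, 36, 32, 35), (4, 36, 32, 6), (4, 8, 24, 19), (4, 8, 24, 20), (4, 8, 24, 29), (4, 8, 24, 35), (4, 8, 24, 6)}.
Selection A ≥ 11: {(38, 19, 30, 10), (38, 19, 30, 31), (38, 19, 30, 5), (38, 19, 30, 8), (38, 21, 36, 10), (38, 21, 36, 31), (38, 21, 36, 5), (38, 21, 36, 8), (38, 31, 25, 10), (38, 31, 25, 31), (38, 31, 25, 5), (38, 31, 25, 8), (38, 40, 20, 10), (38, 40, 20, 31), (38, 40, 20, 5), (38, 40, 20, 8), (4, 17, 19, 19), (4, 17, 19, 20), (4, 17, 19, 29), (4, 17, 19, 35), (4, 17, 19, 6), (4, 36, 32, 19), (4, 36, 32, 20), (4, 36, 32, 29), (4, 36, 32, 35), (4, 36, 32, 6)}
π_{F, B, D} gives {(19, 4, 19), (19, 4, 20), (19, 4, 29), (19, 4, 35), (19, 4, 6), (20, 38, 10), (20, 38, 31), (20, 38, 5), (20, 38, 8), (25, 38, 10), (25, 38, 31), (25, 38, 5), (25, 38, 8), (30, 38, 10), (30, 38, 31), (30, 38, 5), (30, 38, 8), (32, 4, 19), (32, 4, 20), (32, 4, 29), (32, 4, 35), (32, 4, 6), (36, 38, 10), (36, 38, 31), (36, 38, 5), (36, 38, 8)}.
Selection D ≥ 20: {(19, 4, 20), (19, 4, 29), (19, 4, 35), (20, 38, 31), (25, 38, 31), (30, 38, 31), (32, 4, 20), (32, 4, 29), (32, 4, 35), (36, 38, 31)}
π_{F, D} gives {(19, 20), (19, 29), (19, 35), (20, 31), (25, 31), (30, 31), (32, 20), (32, 29), (32, 35), (36, 31)}.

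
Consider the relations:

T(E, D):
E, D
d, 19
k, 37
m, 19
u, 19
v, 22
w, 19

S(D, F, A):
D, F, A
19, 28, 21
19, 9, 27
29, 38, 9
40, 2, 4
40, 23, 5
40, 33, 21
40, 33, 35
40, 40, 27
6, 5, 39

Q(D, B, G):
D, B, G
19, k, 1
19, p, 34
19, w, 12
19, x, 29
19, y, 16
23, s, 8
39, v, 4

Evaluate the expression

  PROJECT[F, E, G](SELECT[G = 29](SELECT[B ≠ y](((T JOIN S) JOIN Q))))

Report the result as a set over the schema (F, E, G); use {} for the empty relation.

Natural join on D: {(d, 19, 28, 21), (d, 19, 9, 27), (m, 19, 28, 21), (m, 19, 9, 27), (u, 19, 28, 21), (u, 19, 9, 27), (w, 19, 28, 21), (w, 19, 9, 27)}
Natural join on D: {(d, 19, 28, 21, k, 1), (d, 19, 28, 21, p, 34), (d, 19, 28, 21, w, 12), (d, 19, 28, 21, x, 29), (d, 19, 28, 21, y, 16), (d, 19, 9, 27, k, 1), (d, 19, 9, 27, p, 34), (d, 19, 9, 27, w, 12), (d, 19, 9, 27, x, 29), (d, 19, 9, 27, y, 16), (m, 19, 28, 21, k, 1), (m, 19, 28, 21, p, 34), (m, 19, 28, 21, w, 12), (m, 19, 28, 21, x, 29), (m, 19, 28, 21, y, 16), (m, 19, 9, 27, k, 1), (m, 19, 9, 27, p, 34), (m, 19, 9, 27, w, 12), (m, 19, 9, 27, x, 29), (m, 19, 9, 27, y, 16), (u, 19, 28, 21, k, 1), (u, 19, 28, 21, p, 34), (u, 19, 28, 21, w, 12), (u, 19, 28, 21, x, 29), (u, 19, 28, 21, y, 16), (u, 19, 9, 27, k, 1), (u, 19, 9, 27, p, 34), (u, 19, 9, 27, w, 12), (u, 19, 9, 27, x, 29), (u, 19, 9, 27, y, 16), (w, 19, 28, 21, k, 1), (w, 19, 28, 21, p, 34), (w, 19, 28, 21, w, 12), (w, 19, 28, 21, x, 29), (w, 19, 28, 21, y, 16), (w, 19, 9, 27, k, 1), (w, 19, 9, 27, p, 34), (w, 19, 9, 27, w, 12), (w, 19, 9, 27, x, 29), (w, 19, 9, 27, y, 16)}
Apply σ_{B ≠ y}; surviving tuples: {(d, 19, 28, 21, k, 1), (d, 19, 28, 21, p, 34), (d, 19, 28, 21, w, 12), (d, 19, 28, 21, x, 29), (d, 19, 9, 27, k, 1), (d, 19, 9, 27, p, 34), (d, 19, 9, 27, w, 12), (d, 19, 9, 27, x, 29), (m, 19, 28, 21, k, 1), (m, 19, 28, 21, p, 34), (m, 19, 28, 21, w, 12), (m, 19, 28, 21, x, 29), (m, 19, 9, 27, k, 1), (m, 19, 9, 27, p, 34), (m, 19, 9, 27, w, 12), (m, 19, 9, 27, x, 29), (u, 19, 28, 21, k, 1), (u, 19, 28, 21, p, 34), (u, 19, 28, 21, w, 12), (u, 19, 28, 21, x, 29), (u, 19, 9, 27, k, 1), (u, 19, 9, 27, p, 34), (u, 19, 9, 27, w, 12), (u, 19, 9, 27, x, 29), (w, 19, 28, 21, k, 1), (w, 19, 28, 21, p, 34), (w, 19, 28, 21, w, 12), (w, 19, 28, 21, x, 29), (w, 19, 9, 27, k, 1), (w, 19, 9, 27, p, 34), (w, 19, 9, 27, w, 12), (w, 19, 9, 27, x, 29)}
Apply σ_{G = 29}; surviving tuples: {(d, 19, 28, 21, x, 29), (d, 19, 9, 27, x, 29), (m, 19, 28, 21, x, 29), (m, 19, 9, 27, x, 29), (u, 19, 28, 21, x, 29), (u, 19, 9, 27, x, 29), (w, 19, 28, 21, x, 29), (w, 19, 9, 27, x, 29)}
Projecting to F, E, G: {(28, d, 29), (28, m, 29), (28, u, 29), (28, w, 29), (9, d, 29), (9, m, 29), (9, u, 29), (9, w, 29)}

{(28, d, 29), (28, m, 29), (28, u, 29), (28, w, 29), (9, d, 29), (9, m, 29), (9, u, 29), (9, w, 29)}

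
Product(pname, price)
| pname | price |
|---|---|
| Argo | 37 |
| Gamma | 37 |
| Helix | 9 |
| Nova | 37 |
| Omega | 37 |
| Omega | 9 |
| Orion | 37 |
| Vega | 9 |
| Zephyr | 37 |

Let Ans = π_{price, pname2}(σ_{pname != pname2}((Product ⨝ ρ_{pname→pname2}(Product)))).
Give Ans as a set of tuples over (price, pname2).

ρ[pname→pname2]: schema becomes (pname2, price); tuples unchanged.
Product ⋈ ρ_{pname→pname2}(Product) (natural join on price): {(Argo, 37, Argo), (Argo, 37, Gamma), (Argo, 37, Nova), (Argo, 37, Omega), (Argo, 37, Orion), (Argo, 37, Zephyr), (Gamma, 37, Argo), (Gamma, 37, Gamma), (Gamma, 37, Nova), (Gamma, 37, Omega), (Gamma, 37, Orion), (Gamma, 37, Zephyr), (Helix, 9, Helix), (Helix, 9, Omega), (Helix, 9, Vega), (Nova, 37, Argo), (Nova, 37, Gamma), (Nova, 37, Nova), (Nova, 37, Omega), (Nova, 37, Orion), (Nova, 37, Zephyr), (Omega, 37, Argo), (Omega, 37, Gamma), (Omega, 37, Nova), (Omega, 37, Omega), (Omega, 37, Orion), (Omega, 37, Zephyr), (Omega, 9, Helix), (Omega, 9, Omega), (Omega, 9, Vega), (Orion, 37, Argo), (Orion, 37, Gamma), (Orion, 37, Nova), (Orion, 37, Omega), (Orion, 37, Orion), (Orion, 37, Zephyr), (Vega, 9, Helix), (Vega, 9, Omega), (Vega, 9, Vega), (Zephyr, 37, Argo), (Zephyr, 37, Gamma), (Zephyr, 37, Nova), (Zephyr, 37, Omega), (Zephyr, 37, Orion), (Zephyr, 37, Zephyr)}
σ[pname != pname2]: keep tuples satisfying pname != pname2 → {(Argo, 37, Gamma), (Argo, 37, Nova), (Argo, 37, Omega), (Argo, 37, Orion), (Argo, 37, Zephyr), (Gamma, 37, Argo), (Gamma, 37, Nova), (Gamma, 37, Omega), (Gamma, 37, Orion), (Gamma, 37, Zephyr), (Helix, 9, Omega), (Helix, 9, Vega), (Nova, 37, Argo), (Nova, 37, Gamma), (Nova, 37, Omega), (Nova, 37, Orion), (Nova, 37, Zephyr), (Omega, 37, Argo), (Omega, 37, Gamma), (Omega, 37, Nova), (Omega, 37, Orion), (Omega, 37, Zephyr), (Omega, 9, Helix), (Omega, 9, Vega), (Orion, 37, Argo), (Orion, 37, Gamma), (Orion, 37, Nova), (Orion, 37, Omega), (Orion, 37, Zephyr), (Vega, 9, Helix), (Vega, 9, Omega), (Zephyr, 37, Argo), (Zephyr, 37, Gamma), (Zephyr, 37, Nova), (Zephyr, 37, Omega), (Zephyr, 37, Orion)}
π[price, pname2]: project onto (price, pname2) (27 duplicate(s) eliminated) → {(37, Argo), (37, Gamma), (37, Nova), (37, Omega), (37, Orion), (37, Zephyr), (9, Helix), (9, Omega), (9, Vega)}

{(37, Argo), (37, Gamma), (37, Nova), (37, Omega), (37, Orion), (37, Zephyr), (9, Helix), (9, Omega), (9, Vega)}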